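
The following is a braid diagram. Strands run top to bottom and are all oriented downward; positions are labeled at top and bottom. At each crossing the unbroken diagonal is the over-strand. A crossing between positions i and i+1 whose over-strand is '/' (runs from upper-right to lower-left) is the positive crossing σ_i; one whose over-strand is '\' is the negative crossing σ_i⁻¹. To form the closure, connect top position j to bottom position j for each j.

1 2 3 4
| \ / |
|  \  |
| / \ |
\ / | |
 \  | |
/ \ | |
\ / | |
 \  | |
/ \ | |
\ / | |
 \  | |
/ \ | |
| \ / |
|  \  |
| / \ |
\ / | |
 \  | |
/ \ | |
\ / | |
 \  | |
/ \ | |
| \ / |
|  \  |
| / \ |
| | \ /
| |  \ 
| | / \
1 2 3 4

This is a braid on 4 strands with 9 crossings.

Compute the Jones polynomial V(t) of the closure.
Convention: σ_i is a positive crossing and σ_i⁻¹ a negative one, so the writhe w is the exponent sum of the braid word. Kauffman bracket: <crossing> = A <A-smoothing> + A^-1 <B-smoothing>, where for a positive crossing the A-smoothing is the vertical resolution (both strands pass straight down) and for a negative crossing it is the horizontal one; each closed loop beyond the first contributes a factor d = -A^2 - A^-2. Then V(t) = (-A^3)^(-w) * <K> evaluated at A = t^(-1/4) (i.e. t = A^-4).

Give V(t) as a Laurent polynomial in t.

Reading the diagram top to bottom ('/'-over between positions i,i+1 = s_i, '\'-over = s_i^-1): braid word = s2^-1 s1^-1 s1^-1 s1^-1 s2^-1 s1^-1 s1^-1 s2^-1 s3^-1.
The presented braid s2^-1 s1^-1 s1^-1 s1^-1 s2^-1 s1^-1 s1^-1 s2^-1 s3^-1 on 4 strands reduces by inverse Markov moves (closure unchanged at each step):
  Destabilize: the word has the form β·s3^-1 where s3^-1 occurs only as the final letter (β ∈ B_3); drop it and the last strand → 3 strands.
Reduced to β = s2^-1 s1^-1 s1^-1 s1^-1 s2^-1 s1^-1 s1^-1 s2^-1 on 3 strands, 8 crossings.
Compute on β:
Braid: s2^-1 s1^-1 s1^-1 s1^-1 s2^-1 s1^-1 s1^-1 s2^-1 on 3 strands, 8 crossings.
Writhe w = (#positive) - (#negative) = 0 - 8 = -8.
Enumerate smoothing states for the bracket polynomial. There are 2^8 = 256 states.
Each crossing splits two ways (0=vertical, 1=horizontal). The state's weight is A^(#A-smoothings - #B-smoothings) * d^(loops - 1).
Tabulate the states by total A-exponent and number of loops L (A-exp: L × count):
  A^8: L=5 ×1
  A^6: L=4 ×7, L=6 ×1
  A^4: L=3 ×19, L=5 ×9
  A^2: L=2 ×24, L=4 ×31, L=6 ×1
  A^0: L=1 ×12, L=3 ×53, L=5 ×5
  A^-2: L=2 ×45, L=4 ×11
  A^-4: L=1 ×15, L=3 ×13
  A^-6: L=2 ×8
  A^-8: L=3 ×1
Each group contributes A^e * Σ count * d^(L-1):
Powers of d = -A^2 - A^-2: d^2 = A^4 + 2 + A^-4; d^3 = -A^6 - 3*A^2 - 3*A^-2 - A^-6; d^4 = A^8 + 4*A^4 + 6 + 4*A^-4 + A^-8; d^5 = -A^10 - 5*A^6 - 10*A^2 - 10*A^-2 - 5*A^-6 - A^-10.
  A^8 * (d^4) = A^16 + 4*A^12 + 6*A^8 + 4*A^4 + 1
  A^6 * (7*d^3 + d^5) = -A^16 - 12*A^12 - 31*A^8 - 31*A^4 - 12 - A^-4
  A^4 * (19*d^2 + 9*d^4) = 9*A^12 + 55*A^8 + 92*A^4 + 55 + 9*A^-4
  A^2 * (24*d + 31*d^3 + d^5) = -A^12 - 36*A^8 - 127*A^4 - 127 - 36*A^-4 - A^-8
  A^0 * (12 + 53*d^2 + 5*d^4) = 5*A^8 + 73*A^4 + 148 + 73*A^-4 + 5*A^-8
  A^-2 * (45*d + 11*d^3) = -11*A^4 - 78 - 78*A^-4 - 11*A^-8
  A^-4 * (15 + 13*d^2) = 13 + 41*A^-4 + 13*A^-8
  A^-6 * (8*d) = -8*A^-4 - 8*A^-8
  A^-8 * (d^2) = A^-4 + 2*A^-8 + A^-12
Summing the groups: <K> = -A^8 + A^-4 + A^-12
Normalise by the writhe: (-A^3)^(-w) = (-A^3)^(8) = A^24, so f(A) = A^24 * <K> = -A^32 + A^20 + A^12.
Substitute A = t^(-1/4), i.e. A^e → t^(-e/4): V(t) = t^-3 + t^-5 - t^-8

Answer: t^-3 + t^-5 - t^-8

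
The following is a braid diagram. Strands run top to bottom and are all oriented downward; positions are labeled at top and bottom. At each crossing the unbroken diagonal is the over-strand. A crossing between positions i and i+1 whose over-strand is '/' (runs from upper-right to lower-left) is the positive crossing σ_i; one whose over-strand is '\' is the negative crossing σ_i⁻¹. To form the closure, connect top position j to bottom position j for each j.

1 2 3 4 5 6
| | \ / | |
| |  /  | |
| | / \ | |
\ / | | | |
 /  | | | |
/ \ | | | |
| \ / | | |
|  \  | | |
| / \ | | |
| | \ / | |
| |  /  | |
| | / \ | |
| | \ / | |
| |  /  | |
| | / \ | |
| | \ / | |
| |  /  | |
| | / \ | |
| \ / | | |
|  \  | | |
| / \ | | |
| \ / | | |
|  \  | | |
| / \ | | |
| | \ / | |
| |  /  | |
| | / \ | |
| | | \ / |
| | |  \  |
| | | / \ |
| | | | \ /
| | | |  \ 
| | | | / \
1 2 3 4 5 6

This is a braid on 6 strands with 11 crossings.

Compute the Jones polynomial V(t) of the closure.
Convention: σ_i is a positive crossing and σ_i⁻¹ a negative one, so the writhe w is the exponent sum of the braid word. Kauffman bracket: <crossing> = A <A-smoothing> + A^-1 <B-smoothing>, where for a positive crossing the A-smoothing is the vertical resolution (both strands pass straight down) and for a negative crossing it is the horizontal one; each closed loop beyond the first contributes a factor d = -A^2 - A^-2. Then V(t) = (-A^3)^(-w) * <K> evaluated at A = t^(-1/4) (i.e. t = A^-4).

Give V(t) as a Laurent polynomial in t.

Reading the diagram top to bottom ('/'-over between positions i,i+1 = s_i, '\'-over = s_i^-1): braid word = s3 s1 s2^-1 s3 s3 s3 s2^-1 s2^-1 s3 s4^-1 s5^-1.
The presented braid s3 s1 s2^-1 s3 s3 s3 s2^-1 s2^-1 s3 s4^-1 s5^-1 on 6 strands reduces by inverse Markov moves (closure unchanged at each step):
  Destabilize: the word has the form β·s5^-1 where s5^-1 occurs only as the final letter (β ∈ B_5); drop it and the last strand → 5 strands.
  Destabilize: the word has the form β·s4^-1 where s4^-1 occurs only as the final letter (β ∈ B_4); drop it and the last strand → 4 strands.
Reduced to β = s3 s1 s2^-1 s3 s3 s3 s2^-1 s2^-1 s3 on 4 strands, 9 crossings.
Compute on β:
Braid: s3 s1 s2^-1 s3 s3 s3 s2^-1 s2^-1 s3 on 4 strands, 9 crossings.
Writhe w = (#positive) - (#negative) = 6 - 3 = 3.
Enumerate smoothing states for the bracket polynomial. There are 2^9 = 512 states.
Each crossing splits two ways (0=vertical, 1=horizontal). The state's weight is A^(#A-smoothings - #B-smoothings) * d^(loops - 1).
Tabulate the states by total A-exponent and number of loops L (A-exp: L × count):
  A^9: L=5 ×1
  A^7: L=4 ×9
  A^5: L=3 ×32, L=5 ×4
  A^3: L=2 ×51, L=4 ×32, L=6 ×1
  A^1: L=1 ×27, L=3 ×81, L=5 ×18
  A^-1: L=2 ×53, L=4 ×67, L=6 ×6
  A^-3: L=3 ×50, L=5 ×33, L=7 ×1
  A^-5: L=4 ×27, L=6 ×9
  A^-7: L=5 ×8, L=7 ×1
  A^-9: L=6 ×1
Each group contributes A^e * Σ count * d^(L-1):
Powers of d = -A^2 - A^-2: d^2 = A^4 + 2 + A^-4; d^3 = -A^6 - 3*A^2 - 3*A^-2 - A^-6; d^4 = A^8 + 4*A^4 + 6 + 4*A^-4 + A^-8; d^5 = -A^10 - 5*A^6 - 10*A^2 - 10*A^-2 - 5*A^-6 - A^-10; d^6 = A^12 + 6*A^8 + 15*A^4 + 20 + 15*A^-4 + 6*A^-8 + A^-12.
  A^9 * (d^4) = A^17 + 4*A^13 + 6*A^9 + 4*A^5 + A
  A^7 * (9*d^3) = -9*A^13 - 27*A^9 - 27*A^5 - 9*A
  A^5 * (32*d^2 + 4*d^4) = 4*A^13 + 48*A^9 + 88*A^5 + 48*A + 4*A^-3
  A^3 * (51*d + 32*d^3 + d^5) = -A^13 - 37*A^9 - 157*A^5 - 157*A - 37*A^-3 - A^-7
  A^1 * (27 + 81*d^2 + 18*d^4) = 18*A^9 + 153*A^5 + 297*A + 153*A^-3 + 18*A^-7
  A^-1 * (53*d + 67*d^3 + 6*d^5) = -6*A^9 - 97*A^5 - 314*A - 314*A^-3 - 97*A^-7 - 6*A^-11
  A^-3 * (50*d^2 + 33*d^4 + d^6) = A^9 + 39*A^5 + 197*A + 318*A^-3 + 197*A^-7 + 39*A^-11 + A^-15
  A^-5 * (27*d^3 + 9*d^5) = -9*A^5 - 72*A - 171*A^-3 - 171*A^-7 - 72*A^-11 - 9*A^-15
  A^-7 * (8*d^4 + d^6) = A^5 + 14*A + 47*A^-3 + 68*A^-7 + 47*A^-11 + 14*A^-15 + A^-19
  A^-9 * (d^5) = -A - 5*A^-3 - 10*A^-7 - 10*A^-11 - 5*A^-15 - A^-19
Summing the groups: <K> = A^17 - 2*A^13 + 3*A^9 - 5*A^5 + 4*A - 5*A^-3 + 4*A^-7 - 2*A^-11 + A^-15
Normalise by the writhe: (-A^3)^(-w) = (-A^3)^(-3) = -A^-9, so f(A) = -A^-9 * <K> = -A^8 + 2*A^4 - 3 + 5*A^-4 - 4*A^-8 + 5*A^-12 - 4*A^-16 + 2*A^-20 - A^-24.
Substitute A = t^(-1/4), i.e. A^e → t^(-e/4): V(t) = -t^6 + 2*t^5 - 4*t^4 + 5*t^3 - 4*t^2 + 5*t - 3 + 2*t^-1 - t^-2

Answer: -t^6 + 2*t^5 - 4*t^4 + 5*t^3 - 4*t^2 + 5*t - 3 + 2*t^-1 - t^-2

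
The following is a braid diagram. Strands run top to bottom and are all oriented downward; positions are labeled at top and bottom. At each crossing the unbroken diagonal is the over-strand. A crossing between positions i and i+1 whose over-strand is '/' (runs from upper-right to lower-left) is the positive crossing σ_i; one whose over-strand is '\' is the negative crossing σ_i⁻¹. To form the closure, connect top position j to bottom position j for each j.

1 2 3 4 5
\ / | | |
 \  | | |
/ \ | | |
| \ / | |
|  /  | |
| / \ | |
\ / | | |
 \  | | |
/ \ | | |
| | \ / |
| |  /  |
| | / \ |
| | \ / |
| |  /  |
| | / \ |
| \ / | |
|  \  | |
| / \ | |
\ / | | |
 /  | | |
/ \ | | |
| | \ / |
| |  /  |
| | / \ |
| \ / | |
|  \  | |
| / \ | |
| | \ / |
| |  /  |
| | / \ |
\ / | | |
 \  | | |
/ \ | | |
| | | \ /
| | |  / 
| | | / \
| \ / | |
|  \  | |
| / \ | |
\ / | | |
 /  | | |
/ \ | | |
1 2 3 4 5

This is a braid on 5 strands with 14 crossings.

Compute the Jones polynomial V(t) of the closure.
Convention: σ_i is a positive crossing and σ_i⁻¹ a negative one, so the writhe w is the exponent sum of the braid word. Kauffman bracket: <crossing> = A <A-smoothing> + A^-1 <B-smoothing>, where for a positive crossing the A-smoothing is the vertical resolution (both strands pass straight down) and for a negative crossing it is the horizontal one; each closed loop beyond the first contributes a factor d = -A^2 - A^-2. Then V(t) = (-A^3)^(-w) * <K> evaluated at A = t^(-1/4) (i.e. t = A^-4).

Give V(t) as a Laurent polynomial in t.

t^5 - 2*t^4 + 3*t^3 - 3*t^2 + 3*t - 3 + 2*t^-1 - t^-2 + t^-3

Derivation:
Reading the diagram top to bottom ('/'-over between positions i,i+1 = s_i, '\'-over = s_i^-1): braid word = s1^-1 s2 s1^-1 s3 s3 s2^-1 s1 s3 s2^-1 s3 s1^-1 s4 s2^-1 s1.
The presented braid s1^-1 s2 s1^-1 s3 s3 s2^-1 s1 s3 s2^-1 s3 s1^-1 s4 s2^-1 s1 on 5 strands reduces by inverse Markov moves (closure unchanged at each step):
  Deconjugate: the word is γ·β·γ⁻¹ with γ = s1^-1 s2 (prefix) and γ⁻¹ = s2^-1 s1 (suffix); strip both.
  Destabilize: the word has the form β·s4 where s4 occurs only as the final letter (β ∈ B_4); drop it and the last strand → 4 strands.
Reduced to β = s1^-1 s3 s3 s2^-1 s1 s3 s2^-1 s3 s1^-1 on 4 strands, 9 crossings.
Compute on β:
Braid: s1^-1 s3 s3 s2^-1 s1 s3 s2^-1 s3 s1^-1 on 4 strands, 9 crossings.
Writhe w = (#positive) - (#negative) = 5 - 4 = 1.
State-sum expansion of <K>. There are 2^9 = 512 states.
Each crossing splits two ways (0=vertical, 1=horizontal). The state's weight is A^(#A-smoothings - #B-smoothings) * d^(loops - 1).
Tabulate the states by total A-exponent and number of loops L (A-exp: L × count):
  A^9: L=4 ×1
  A^7: L=3 ×9
  A^5: L=2 ×29, L=4 ×7
  A^3: L=1 ×30, L=3 ×52, L=5 ×2
  A^1: L=2 ×83, L=4 ×43
  A^-1: L=1 ×11, L=3 ×93, L=5 ×22
  A^-3: L=2 ×19, L=4 ×58, L=6 ×7
  A^-5: L=3 ×15, L=5 ×20, L=7 ×1
  A^-7: L=4 ×6, L=6 ×3
  A^-9: L=5 ×1
Each group contributes A^e * Σ count * d^(L-1):
Powers of d = -A^2 - A^-2: d^2 = A^4 + 2 + A^-4; d^3 = -A^6 - 3*A^2 - 3*A^-2 - A^-6; d^4 = A^8 + 4*A^4 + 6 + 4*A^-4 + A^-8; d^5 = -A^10 - 5*A^6 - 10*A^2 - 10*A^-2 - 5*A^-6 - A^-10; d^6 = A^12 + 6*A^8 + 15*A^4 + 20 + 15*A^-4 + 6*A^-8 + A^-12.
  A^9 * (d^3) = -A^15 - 3*A^11 - 3*A^7 - A^3
  A^7 * (9*d^2) = 9*A^11 + 18*A^7 + 9*A^3
  A^5 * (29*d + 7*d^3) = -7*A^11 - 50*A^7 - 50*A^3 - 7*A^-1
  A^3 * (30 + 52*d^2 + 2*d^4) = 2*A^11 + 60*A^7 + 146*A^3 + 60*A^-1 + 2*A^-5
  A^1 * (83*d + 43*d^3) = -43*A^7 - 212*A^3 - 212*A^-1 - 43*A^-5
  A^-1 * (11 + 93*d^2 + 22*d^4) = 22*A^7 + 181*A^3 + 329*A^-1 + 181*A^-5 + 22*A^-9
  A^-3 * (19*d + 58*d^3 + 7*d^5) = -7*A^7 - 93*A^3 - 263*A^-1 - 263*A^-5 - 93*A^-9 - 7*A^-13
  A^-5 * (15*d^2 + 20*d^4 + d^6) = A^7 + 26*A^3 + 110*A^-1 + 170*A^-5 + 110*A^-9 + 26*A^-13 + A^-17
  A^-7 * (6*d^3 + 3*d^5) = -3*A^3 - 21*A^-1 - 48*A^-5 - 48*A^-9 - 21*A^-13 - 3*A^-17
  A^-9 * (d^4) = A^-1 + 4*A^-5 + 6*A^-9 + 4*A^-13 + A^-17
Summing the groups: <K> = -A^15 + A^11 - 2*A^7 + 3*A^3 - 3*A^-1 + 3*A^-5 - 3*A^-9 + 2*A^-13 - A^-17
Normalise by the writhe: (-A^3)^(-w) = (-A^3)^(-1) = -A^-3, so f(A) = -A^-3 * <K> = A^12 - A^8 + 2*A^4 - 3 + 3*A^-4 - 3*A^-8 + 3*A^-12 - 2*A^-16 + A^-20.
Substitute A = t^(-1/4), i.e. A^e → t^(-e/4): V(t) = t^5 - 2*t^4 + 3*t^3 - 3*t^2 + 3*t - 3 + 2*t^-1 - t^-2 + t^-3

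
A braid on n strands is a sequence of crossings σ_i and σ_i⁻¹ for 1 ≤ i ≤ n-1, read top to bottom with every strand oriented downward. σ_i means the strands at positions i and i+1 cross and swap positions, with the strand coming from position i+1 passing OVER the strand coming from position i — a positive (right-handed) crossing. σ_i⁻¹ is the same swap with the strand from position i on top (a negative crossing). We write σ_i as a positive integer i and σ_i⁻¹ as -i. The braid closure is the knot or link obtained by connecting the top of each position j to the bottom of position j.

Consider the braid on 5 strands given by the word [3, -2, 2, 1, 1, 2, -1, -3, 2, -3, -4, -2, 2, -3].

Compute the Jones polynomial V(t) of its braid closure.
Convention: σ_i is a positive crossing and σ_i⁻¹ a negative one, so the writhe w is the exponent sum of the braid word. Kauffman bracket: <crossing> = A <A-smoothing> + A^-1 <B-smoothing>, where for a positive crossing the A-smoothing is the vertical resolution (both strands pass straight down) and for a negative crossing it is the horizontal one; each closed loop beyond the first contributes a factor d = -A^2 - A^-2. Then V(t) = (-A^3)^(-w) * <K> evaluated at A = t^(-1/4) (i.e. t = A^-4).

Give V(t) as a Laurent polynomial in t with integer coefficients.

The presented braid s3 s2^-1 s2 s1 s1 s2 s1^-1 s3^-1 s2 s3^-1 s4^-1 s2^-1 s2 s3^-1 on 5 strands reduces by inverse Markov moves (closure unchanged at each step):
  Deconjugate: the word is γ·β·γ⁻¹ with γ = s3 (prefix) and γ⁻¹ = s3^-1 (suffix); strip both.
  Deconjugate: the word is γ·β·γ⁻¹ with γ = s2^-1 s2 (prefix) and γ⁻¹ = s2^-1 s2 (suffix); strip both.
  Destabilize: the word has the form β·s4^-1 where s4^-1 occurs only as the final letter (β ∈ B_4); drop it and the last strand → 4 strands.
Reduced to β = s1 s1 s2 s1^-1 s3^-1 s2 s3^-1 on 4 strands, 7 crossings.
Compute on β:
Braid: s1 s1 s2 s1^-1 s3^-1 s2 s3^-1 on 4 strands, 7 crossings.
Writhe w = (#positive) - (#negative) = 4 - 3 = 1.
Computing the Kauffman bracket via state sum. There are 2^7 = 128 states.
Each crossing splits two ways (0=vertical, 1=horizontal). The state's weight is A^(#A-smoothings - #B-smoothings) * d^(loops - 1).
Tabulate the states by total A-exponent and number of loops L (A-exp: L × count):
  A^7: L=3 ×1
  A^5: L=2 ×4, L=4 ×3
  A^3: L=1 ×5, L=3 ×15, L=5 ×1
  A^1: L=2 ×27, L=4 ×8
  A^-1: L=1 ×14, L=3 ×20, L=5 ×1
  A^-3: L=2 ×17, L=4 ×4
  A^-5: L=3 ×7
  A^-7: L=4 ×1
Each group contributes A^e * Σ count * d^(L-1):
Powers of d = -A^2 - A^-2: d^2 = A^4 + 2 + A^-4; d^3 = -A^6 - 3*A^2 - 3*A^-2 - A^-6; d^4 = A^8 + 4*A^4 + 6 + 4*A^-4 + A^-8.
  A^7 * (d^2) = A^11 + 2*A^7 + A^3
  A^5 * (4*d + 3*d^3) = -3*A^11 - 13*A^7 - 13*A^3 - 3*A^-1
  A^3 * (5 + 15*d^2 + d^4) = A^11 + 19*A^7 + 41*A^3 + 19*A^-1 + A^-5
  A^1 * (27*d + 8*d^3) = -8*A^7 - 51*A^3 - 51*A^-1 - 8*A^-5
  A^-1 * (14 + 20*d^2 + d^4) = A^7 + 24*A^3 + 60*A^-1 + 24*A^-5 + A^-9
  A^-3 * (17*d + 4*d^3) = -4*A^3 - 29*A^-1 - 29*A^-5 - 4*A^-9
  A^-5 * (7*d^2) = 7*A^-1 + 14*A^-5 + 7*A^-9
  A^-7 * (d^3) = -A^-1 - 3*A^-5 - 3*A^-9 - A^-13
Summing the groups: <K> = -A^11 + A^7 - 2*A^3 + 2*A^-1 - A^-5 + A^-9 - A^-13
Normalise by the writhe: (-A^3)^(-w) = (-A^3)^(-1) = -A^-3, so f(A) = -A^-3 * <K> = A^8 - A^4 + 2 - 2*A^-4 + A^-8 - A^-12 + A^-16.
Substitute A = t^(-1/4), i.e. A^e → t^(-e/4): V(t) = t^4 - t^3 + t^2 - 2*t + 2 - t^-1 + t^-2

Answer: t^4 - t^3 + t^2 - 2*t + 2 - t^-1 + t^-2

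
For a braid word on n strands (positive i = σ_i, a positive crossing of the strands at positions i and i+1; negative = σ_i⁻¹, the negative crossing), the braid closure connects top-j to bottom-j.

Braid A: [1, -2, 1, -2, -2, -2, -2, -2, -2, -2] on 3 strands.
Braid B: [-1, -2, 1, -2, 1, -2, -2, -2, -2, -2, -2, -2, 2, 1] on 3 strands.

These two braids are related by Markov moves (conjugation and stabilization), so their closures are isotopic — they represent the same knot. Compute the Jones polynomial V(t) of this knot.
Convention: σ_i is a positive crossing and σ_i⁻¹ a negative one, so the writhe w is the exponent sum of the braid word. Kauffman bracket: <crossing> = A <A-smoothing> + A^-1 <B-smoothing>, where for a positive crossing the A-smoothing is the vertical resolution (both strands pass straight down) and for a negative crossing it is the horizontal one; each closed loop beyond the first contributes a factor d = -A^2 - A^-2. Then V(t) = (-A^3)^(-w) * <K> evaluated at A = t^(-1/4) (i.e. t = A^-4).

t^-1 - t^-2 + 2*t^-3 - 2*t^-4 + 3*t^-5 - 3*t^-6 + 3*t^-7 - 3*t^-8 + 2*t^-9 - 2*t^-10 + t^-11

Derivation:
Markov-equivalent braids have isotopic closures, hence identical knot invariants. Strip the Markov moves from each word to reach a common short braid β, then compute V(t) once on β.
Braid A: s1 s2^-1 s1 s2^-1 s2^-1 s2^-1 s2^-1 s2^-1 s2^-1 s2^-1 on 3 strands has no conjugating prefix/suffix or stabilization to strip; take β = s1 s2^-1 s1 s2^-1 s2^-1 s2^-1 s2^-1 s2^-1 s2^-1 s2^-1.
Braid B: s1^-1 s2^-1 s1 s2^-1 s1 s2^-1 s2^-1 s2^-1 s2^-1 s2^-1 s2^-1 s2^-1 s2 s1 on 3 strands reduces by inverse Markov moves (closure unchanged at each step):
  Deconjugate: the word is γ·β·γ⁻¹ with γ = s1^-1 s2^-1 (prefix) and γ⁻¹ = s2 s1 (suffix); strip both.
Reduced to β = s1 s2^-1 s1 s2^-1 s2^-1 s2^-1 s2^-1 s2^-1 s2^-1 s2^-1 on 3 strands, 10 crossings.
Both give the same β = s1 s2^-1 s1 s2^-1 s2^-1 s2^-1 s2^-1 s2^-1 s2^-1 s2^-1 on 3 strands, so one state sum suffices:
Braid: s1 s2^-1 s1 s2^-1 s2^-1 s2^-1 s2^-1 s2^-1 s2^-1 s2^-1 on 3 strands, 10 crossings.
Writhe w = (#positive) - (#negative) = 2 - 8 = -6.
State-sum expansion of <K>. There are 2^10 = 1024 states.
Smooth each crossing (0=||, 1=⌣⌢); contribution A^(Σ sign_k(1-2s_k)) * d^(L-1).
Tabulate the states by total A-exponent and number of loops L (A-exp: L × count):
  A^10: L=9 ×1
  A^8: L=8 ×10
  A^6: L=7 ×45
  A^4: L=6 ×119, L=8 ×1
  A^2: L=5 ×203, L=7 ×7
  A^0: L=4 ×231, L=6 ×21
  A^-2: L=3 ×175, L=5 ×35
  A^-4: L=2 ×85, L=4 ×35
  A^-6: L=1 ×23, L=3 ×22
  A^-8: L=2 ×10
  A^-10: L=3 ×1
Each group contributes A^e * Σ count * d^(L-1):
Powers of d = -A^2 - A^-2: d^2 = A^4 + 2 + A^-4; d^3 = -A^6 - 3*A^2 - 3*A^-2 - A^-6; d^4 = A^8 + 4*A^4 + 6 + 4*A^-4 + A^-8; d^5 = -A^10 - 5*A^6 - 10*A^2 - 10*A^-2 - 5*A^-6 - A^-10; d^6 = A^12 + 6*A^8 + 15*A^4 + 20 + 15*A^-4 + 6*A^-8 + A^-12; d^7 = -A^14 - 7*A^10 - 21*A^6 - 35*A^2 - 35*A^-2 - 21*A^-6 - 7*A^-10 - A^-14; d^8 = A^16 + 8*A^12 + 28*A^8 + 56*A^4 + 70 + 56*A^-4 + 28*A^-8 + 8*A^-12 + A^-16.
  A^10 * (d^8) = A^26 + 8*A^22 + 28*A^18 + 56*A^14 + 70*A^10 + 56*A^6 + 28*A^2 + 8*A^-2 + A^-6
  A^8 * (10*d^7) = -10*A^22 - 70*A^18 - 210*A^14 - 350*A^10 - 350*A^6 - 210*A^2 - 70*A^-2 - 10*A^-6
  A^6 * (45*d^6) = 45*A^18 + 270*A^14 + 675*A^10 + 900*A^6 + 675*A^2 + 270*A^-2 + 45*A^-6
  A^4 * (119*d^5 + d^7) = -A^18 - 126*A^14 - 616*A^10 - 1225*A^6 - 1225*A^2 - 616*A^-2 - 126*A^-6 - A^-10
  A^2 * (203*d^4 + 7*d^6) = 7*A^14 + 245*A^10 + 917*A^6 + 1358*A^2 + 917*A^-2 + 245*A^-6 + 7*A^-10
  A^0 * (231*d^3 + 21*d^5) = -21*A^10 - 336*A^6 - 903*A^2 - 903*A^-2 - 336*A^-6 - 21*A^-10
  A^-2 * (175*d^2 + 35*d^4) = 35*A^6 + 315*A^2 + 560*A^-2 + 315*A^-6 + 35*A^-10
  A^-4 * (85*d + 35*d^3) = -35*A^2 - 190*A^-2 - 190*A^-6 - 35*A^-10
  A^-6 * (23 + 22*d^2) = 22*A^-2 + 67*A^-6 + 22*A^-10
  A^-8 * (10*d) = -10*A^-6 - 10*A^-10
  A^-10 * (d^2) = A^-6 + 2*A^-10 + A^-14
Summing the groups: <K> = A^26 - 2*A^22 + 2*A^18 - 3*A^14 + 3*A^10 - 3*A^6 + 3*A^2 - 2*A^-2 + 2*A^-6 - A^-10 + A^-14
Normalise by the writhe: (-A^3)^(-w) = (-A^3)^(6) = A^18, so f(A) = A^18 * <K> = A^44 - 2*A^40 + 2*A^36 - 3*A^32 + 3*A^28 - 3*A^24 + 3*A^20 - 2*A^16 + 2*A^12 - A^8 + A^4.
Substitute A = t^(-1/4), i.e. A^e → t^(-e/4): V(t) = t^-1 - t^-2 + 2*t^-3 - 2*t^-4 + 3*t^-5 - 3*t^-6 + 3*t^-7 - 3*t^-8 + 2*t^-9 - 2*t^-10 + t^-11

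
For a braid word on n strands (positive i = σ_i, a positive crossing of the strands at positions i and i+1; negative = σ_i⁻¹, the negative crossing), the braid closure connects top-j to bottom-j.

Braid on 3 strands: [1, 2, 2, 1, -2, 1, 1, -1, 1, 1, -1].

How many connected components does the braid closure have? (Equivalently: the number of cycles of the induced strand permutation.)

Track the strand permutation on 3 strands, starting from identity.
  step 1: s1 swaps positions 1,2 -> [2 1 3]
  step 2: s2 swaps positions 2,3 -> [2 3 1]
  step 3: s2 swaps positions 2,3 -> [2 1 3]
  step 4: s1 swaps positions 1,2 -> [1 2 3]
  step 5: s2^-1 swaps positions 2,3 -> [1 3 2]
  step 6: s1 swaps positions 1,2 -> [3 1 2]
  step 7: s1 swaps positions 1,2 -> [1 3 2]
  step 8: s1^-1 swaps positions 1,2 -> [3 1 2]
  step 9: s1 swaps positions 1,2 -> [1 3 2]
  step 10: s1 swaps positions 1,2 -> [3 1 2]
  step 11: s1^-1 swaps positions 1,2 -> [1 3 2]
Final permutation (position -> original strand): [1 3 2]
Closure components = cycle count of this permutation = 2.

Answer: 2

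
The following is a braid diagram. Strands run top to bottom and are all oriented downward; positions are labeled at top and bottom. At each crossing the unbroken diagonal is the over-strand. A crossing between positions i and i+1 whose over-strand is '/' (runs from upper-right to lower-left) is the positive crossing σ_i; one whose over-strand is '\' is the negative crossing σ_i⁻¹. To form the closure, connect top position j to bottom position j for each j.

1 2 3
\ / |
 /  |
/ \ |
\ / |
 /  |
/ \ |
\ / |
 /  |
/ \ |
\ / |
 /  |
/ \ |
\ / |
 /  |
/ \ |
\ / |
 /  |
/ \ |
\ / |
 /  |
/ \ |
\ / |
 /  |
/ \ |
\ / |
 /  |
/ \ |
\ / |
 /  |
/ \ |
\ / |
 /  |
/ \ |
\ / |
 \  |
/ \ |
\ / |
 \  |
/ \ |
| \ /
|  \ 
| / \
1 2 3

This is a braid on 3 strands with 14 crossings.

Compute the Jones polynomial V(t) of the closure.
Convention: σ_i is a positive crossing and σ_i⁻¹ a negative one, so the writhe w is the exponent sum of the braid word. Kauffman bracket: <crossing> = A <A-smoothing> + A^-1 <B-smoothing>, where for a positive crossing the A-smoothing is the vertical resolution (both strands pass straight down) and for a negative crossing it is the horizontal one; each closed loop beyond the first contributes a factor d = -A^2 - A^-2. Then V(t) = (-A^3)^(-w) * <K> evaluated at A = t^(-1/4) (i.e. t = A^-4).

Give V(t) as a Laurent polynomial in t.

Reading the diagram top to bottom ('/'-over between positions i,i+1 = s_i, '\'-over = s_i^-1): braid word = s1 s1 s1 s1 s1 s1 s1 s1 s1 s1 s1 s1^-1 s1^-1 s2^-1.
The presented braid s1 s1 s1 s1 s1 s1 s1 s1 s1 s1 s1 s1^-1 s1^-1 s2^-1 on 3 strands reduces by inverse Markov moves (closure unchanged at each step):
  Destabilize: the word has the form β·s2^-1 where s2^-1 occurs only as the final letter (β ∈ B_2); drop it and the last strand → 2 strands.
  Deconjugate: the word is γ·β·γ⁻¹ with γ = s1 s1 (prefix) and γ⁻¹ = s1^-1 s1^-1 (suffix); strip both.
Reduced to β = s1 s1 s1 s1 s1 s1 s1 s1 s1 on 2 strands, 9 crossings.
Compute on β:
Braid: s1 s1 s1 s1 s1 s1 s1 s1 s1 on 2 strands, 9 crossings.
Writhe w = (#positive) - (#negative) = 9 - 0 = 9.
Enumerate smoothing states for the bracket polynomial. There are 2^9 = 512 states.
Smooth each crossing (0=||, 1=⌣⌢); contribution A^(Σ sign_k(1-2s_k)) * d^(L-1).
Tabulate the states by total A-exponent and number of loops L (A-exp: L × count):
  A^9: L=2 ×1
  A^7: L=1 ×9
  A^5: L=2 ×36
  A^3: L=3 ×84
  A^1: L=4 ×126
  A^-1: L=5 ×126
  A^-3: L=6 ×84
  A^-5: L=7 ×36
  A^-7: L=8 ×9
  A^-9: L=9 ×1
Each group contributes A^e * Σ count * d^(L-1):
Powers of d = -A^2 - A^-2: d^2 = A^4 + 2 + A^-4; d^3 = -A^6 - 3*A^2 - 3*A^-2 - A^-6; d^4 = A^8 + 4*A^4 + 6 + 4*A^-4 + A^-8; d^5 = -A^10 - 5*A^6 - 10*A^2 - 10*A^-2 - 5*A^-6 - A^-10; d^6 = A^12 + 6*A^8 + 15*A^4 + 20 + 15*A^-4 + 6*A^-8 + A^-12; d^7 = -A^14 - 7*A^10 - 21*A^6 - 35*A^2 - 35*A^-2 - 21*A^-6 - 7*A^-10 - A^-14; d^8 = A^16 + 8*A^12 + 28*A^8 + 56*A^4 + 70 + 56*A^-4 + 28*A^-8 + 8*A^-12 + A^-16.
  A^9 * (d) = -A^11 - A^7
  A^7 * (9) = 9*A^7
  A^5 * (36*d) = -36*A^7 - 36*A^3
  A^3 * (84*d^2) = 84*A^7 + 168*A^3 + 84*A^-1
  A^1 * (126*d^3) = -126*A^7 - 378*A^3 - 378*A^-1 - 126*A^-5
  A^-1 * (126*d^4) = 126*A^7 + 504*A^3 + 756*A^-1 + 504*A^-5 + 126*A^-9
  A^-3 * (84*d^5) = -84*A^7 - 420*A^3 - 840*A^-1 - 840*A^-5 - 420*A^-9 - 84*A^-13
  A^-5 * (36*d^6) = 36*A^7 + 216*A^3 + 540*A^-1 + 720*A^-5 + 540*A^-9 + 216*A^-13 + 36*A^-17
  A^-7 * (9*d^7) = -9*A^7 - 63*A^3 - 189*A^-1 - 315*A^-5 - 315*A^-9 - 189*A^-13 - 63*A^-17 - 9*A^-21
  A^-9 * (d^8) = A^7 + 8*A^3 + 28*A^-1 + 56*A^-5 + 70*A^-9 + 56*A^-13 + 28*A^-17 + 8*A^-21 + A^-25
Summing the groups: <K> = -A^11 - A^3 + A^-1 - A^-5 + A^-9 - A^-13 + A^-17 - A^-21 + A^-25
Normalise by the writhe: (-A^3)^(-w) = (-A^3)^(-9) = -A^-27, so f(A) = -A^-27 * <K> = A^-16 + A^-24 - A^-28 + A^-32 - A^-36 + A^-40 - A^-44 + A^-48 - A^-52.
Substitute A = t^(-1/4), i.e. A^e → t^(-e/4): V(t) = -t^13 + t^12 - t^11 + t^10 - t^9 + t^8 - t^7 + t^6 + t^4

Answer: -t^13 + t^12 - t^11 + t^10 - t^9 + t^8 - t^7 + t^6 + t^4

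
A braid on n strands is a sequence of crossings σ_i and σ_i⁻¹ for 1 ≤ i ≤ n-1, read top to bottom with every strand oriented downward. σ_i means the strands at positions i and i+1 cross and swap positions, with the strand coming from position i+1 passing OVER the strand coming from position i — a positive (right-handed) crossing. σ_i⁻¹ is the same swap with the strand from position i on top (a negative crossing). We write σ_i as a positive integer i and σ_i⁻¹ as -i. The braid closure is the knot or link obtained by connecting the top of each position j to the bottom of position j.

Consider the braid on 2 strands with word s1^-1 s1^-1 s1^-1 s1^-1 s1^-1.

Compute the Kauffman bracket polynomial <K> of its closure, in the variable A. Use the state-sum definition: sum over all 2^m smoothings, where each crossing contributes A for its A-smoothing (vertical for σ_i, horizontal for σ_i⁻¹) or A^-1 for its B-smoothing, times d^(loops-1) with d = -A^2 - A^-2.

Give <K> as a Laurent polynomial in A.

Braid: s1^-1 s1^-1 s1^-1 s1^-1 s1^-1 on 2 strands, 5 crossings.
Writhe w = (#positive) - (#negative) = 0 - 5 = -5.
State-sum expansion of <K>. There are 2^5 = 32 states.
For each crossing: s=0 is the vertical smoothing, s=1 horizontal. Crossing k contributes A^(sign_k * (1 - 2*s_k)); loop factor d = -A^2 - A^-2.
  state 00000: A-exp=-5, loops=2, term = A^-5 * d^1
  state 00001: A-exp=-3, loops=1, term = A^-3 * d^0
  state 00010: A-exp=-3, loops=1, term = A^-3 * d^0
  state 00011: A-exp=-1, loops=2, term = A^-1 * d^1
  state 00100: A-exp=-3, loops=1, term = A^-3 * d^0
  state 00101: A-exp=-1, loops=2, term = A^-1 * d^1
  state 00110: A-exp=-1, loops=2, term = A^-1 * d^1
  state 00111: A-exp=+1, loops=3, term = A^1 * d^2
  state 01000: A-exp=-3, loops=1, term = A^-3 * d^0
  state 01001: A-exp=-1, loops=2, term = A^-1 * d^1
  state 01010: A-exp=-1, loops=2, term = A^-1 * d^1
  state 01011: A-exp=+1, loops=3, term = A^1 * d^2
  state 01100: A-exp=-1, loops=2, term = A^-1 * d^1
  state 01101: A-exp=+1, loops=3, term = A^1 * d^2
  state 01110: A-exp=+1, loops=3, term = A^1 * d^2
  state 01111: A-exp=+3, loops=4, term = A^3 * d^3
  state 10000: A-exp=-3, loops=1, term = A^-3 * d^0
  state 10001: A-exp=-1, loops=2, term = A^-1 * d^1
  state 10010: A-exp=-1, loops=2, term = A^-1 * d^1
  state 10011: A-exp=+1, loops=3, term = A^1 * d^2
  state 10100: A-exp=-1, loops=2, term = A^-1 * d^1
  state 10101: A-exp=+1, loops=3, term = A^1 * d^2
  state 10110: A-exp=+1, loops=3, term = A^1 * d^2
  state 10111: A-exp=+3, loops=4, term = A^3 * d^3
  state 11000: A-exp=-1, loops=2, term = A^-1 * d^1
  state 11001: A-exp=+1, loops=3, term = A^1 * d^2
  state 11010: A-exp=+1, loops=3, term = A^1 * d^2
  state 11011: A-exp=+3, loops=4, term = A^3 * d^3
  state 11100: A-exp=+1, loops=3, term = A^1 * d^2
  state 11101: A-exp=+3, loops=4, term = A^3 * d^3
  state 11110: A-exp=+3, loops=4, term = A^3 * d^3
  state 11111: A-exp=+5, loops=5, term = A^5 * d^4
Collect the terms by A-exponent (count of states per loop number):
Powers of d = -A^2 - A^-2: d^2 = A^4 + 2 + A^-4; d^3 = -A^6 - 3*A^2 - 3*A^-2 - A^-6; d^4 = A^8 + 4*A^4 + 6 + 4*A^-4 + A^-8.
  A^5 * (d^4) = A^13 + 4*A^9 + 6*A^5 + 4*A + A^-3
  A^3 * (5*d^3) = -5*A^9 - 15*A^5 - 15*A - 5*A^-3
  A^1 * (10*d^2) = 10*A^5 + 20*A + 10*A^-3
  A^-1 * (10*d) = -10*A - 10*A^-3
  A^-3 * (5) = 5*A^-3
  A^-5 * (d) = -A^-3 - A^-7
Summing the groups: <K> = A^13 - A^9 + A^5 - A - A^-7

Answer: A^13 - A^9 + A^5 - A - A^-7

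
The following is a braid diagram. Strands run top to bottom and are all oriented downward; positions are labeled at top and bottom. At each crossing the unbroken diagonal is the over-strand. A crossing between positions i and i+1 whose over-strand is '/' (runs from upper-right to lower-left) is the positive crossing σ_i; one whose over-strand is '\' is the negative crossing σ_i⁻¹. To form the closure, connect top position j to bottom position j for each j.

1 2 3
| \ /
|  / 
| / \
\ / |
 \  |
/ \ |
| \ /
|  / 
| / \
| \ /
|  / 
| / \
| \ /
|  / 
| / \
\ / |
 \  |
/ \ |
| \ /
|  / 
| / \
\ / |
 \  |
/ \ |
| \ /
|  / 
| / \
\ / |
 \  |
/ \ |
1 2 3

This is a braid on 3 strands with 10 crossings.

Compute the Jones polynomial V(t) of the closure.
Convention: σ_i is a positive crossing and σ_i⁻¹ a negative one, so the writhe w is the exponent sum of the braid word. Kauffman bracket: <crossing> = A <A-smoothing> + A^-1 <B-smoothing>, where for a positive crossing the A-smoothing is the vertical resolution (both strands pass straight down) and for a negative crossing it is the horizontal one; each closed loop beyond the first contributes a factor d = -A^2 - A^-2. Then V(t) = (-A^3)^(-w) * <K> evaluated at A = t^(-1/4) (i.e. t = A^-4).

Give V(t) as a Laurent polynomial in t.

Reading the diagram top to bottom ('/'-over between positions i,i+1 = s_i, '\'-over = s_i^-1): braid word = s2 s1^-1 s2 s2 s2 s1^-1 s2 s1^-1 s2 s1^-1.
Braid: s2 s1^-1 s2 s2 s2 s1^-1 s2 s1^-1 s2 s1^-1 on 3 strands, 10 crossings.
Writhe w = (#positive) - (#negative) = 6 - 4 = 2.
Enumerate smoothing states for the bracket polynomial. There are 2^10 = 1024 states.
Smooth each crossing (0=||, 1=⌣⌢); contribution A^(Σ sign_k(1-2s_k)) * d^(L-1).
Tabulate the states by total A-exponent and number of loops L (A-exp: L × count):
  A^10: L=5 ×1
  A^8: L=4 ×10
  A^6: L=3 ×42, L=5 ×3
  A^4: L=2 ×90, L=4 ×29, L=6 ×1
  A^2: L=1 ×87, L=3 ×110, L=5 ×13
  A^0: L=2 ×179, L=4 ×71, L=6 ×2
  A^-2: L=3 ×187, L=5 ×23
  A^-4: L=4 ×117, L=6 ×3
  A^-6: L=5 ×45
  A^-8: L=6 ×10
  A^-10: L=7 ×1
Each group contributes A^e * Σ count * d^(L-1):
Powers of d = -A^2 - A^-2: d^2 = A^4 + 2 + A^-4; d^3 = -A^6 - 3*A^2 - 3*A^-2 - A^-6; d^4 = A^8 + 4*A^4 + 6 + 4*A^-4 + A^-8; d^5 = -A^10 - 5*A^6 - 10*A^2 - 10*A^-2 - 5*A^-6 - A^-10; d^6 = A^12 + 6*A^8 + 15*A^4 + 20 + 15*A^-4 + 6*A^-8 + A^-12.
  A^10 * (d^4) = A^18 + 4*A^14 + 6*A^10 + 4*A^6 + A^2
  A^8 * (10*d^3) = -10*A^14 - 30*A^10 - 30*A^6 - 10*A^2
  A^6 * (42*d^2 + 3*d^4) = 3*A^14 + 54*A^10 + 102*A^6 + 54*A^2 + 3*A^-2
  A^4 * (90*d + 29*d^3 + d^5) = -A^14 - 34*A^10 - 187*A^6 - 187*A^2 - 34*A^-2 - A^-6
  A^2 * (87 + 110*d^2 + 13*d^4) = 13*A^10 + 162*A^6 + 385*A^2 + 162*A^-2 + 13*A^-6
  A^0 * (179*d + 71*d^3 + 2*d^5) = -2*A^10 - 81*A^6 - 412*A^2 - 412*A^-2 - 81*A^-6 - 2*A^-10
  A^-2 * (187*d^2 + 23*d^4) = 23*A^6 + 279*A^2 + 512*A^-2 + 279*A^-6 + 23*A^-10
  A^-4 * (117*d^3 + 3*d^5) = -3*A^6 - 132*A^2 - 381*A^-2 - 381*A^-6 - 132*A^-10 - 3*A^-14
  A^-6 * (45*d^4) = 45*A^2 + 180*A^-2 + 270*A^-6 + 180*A^-10 + 45*A^-14
  A^-8 * (10*d^5) = -10*A^2 - 50*A^-2 - 100*A^-6 - 100*A^-10 - 50*A^-14 - 10*A^-18
  A^-10 * (d^6) = A^2 + 6*A^-2 + 15*A^-6 + 20*A^-10 + 15*A^-14 + 6*A^-18 + A^-22
Summing the groups: <K> = A^18 - 4*A^14 + 7*A^10 - 10*A^6 + 14*A^2 - 14*A^-2 + 14*A^-6 - 11*A^-10 + 7*A^-14 - 4*A^-18 + A^-22
Normalise by the writhe: (-A^3)^(-w) = (-A^3)^(-2) = A^-6, so f(A) = A^-6 * <K> = A^12 - 4*A^8 + 7*A^4 - 10 + 14*A^-4 - 14*A^-8 + 14*A^-12 - 11*A^-16 + 7*A^-20 - 4*A^-24 + A^-28.
Substitute A = t^(-1/4), i.e. A^e → t^(-e/4): V(t) = t^7 - 4*t^6 + 7*t^5 - 11*t^4 + 14*t^3 - 14*t^2 + 14*t - 10 + 7*t^-1 - 4*t^-2 + t^-3

Answer: t^7 - 4*t^6 + 7*t^5 - 11*t^4 + 14*t^3 - 14*t^2 + 14*t - 10 + 7*t^-1 - 4*t^-2 + t^-3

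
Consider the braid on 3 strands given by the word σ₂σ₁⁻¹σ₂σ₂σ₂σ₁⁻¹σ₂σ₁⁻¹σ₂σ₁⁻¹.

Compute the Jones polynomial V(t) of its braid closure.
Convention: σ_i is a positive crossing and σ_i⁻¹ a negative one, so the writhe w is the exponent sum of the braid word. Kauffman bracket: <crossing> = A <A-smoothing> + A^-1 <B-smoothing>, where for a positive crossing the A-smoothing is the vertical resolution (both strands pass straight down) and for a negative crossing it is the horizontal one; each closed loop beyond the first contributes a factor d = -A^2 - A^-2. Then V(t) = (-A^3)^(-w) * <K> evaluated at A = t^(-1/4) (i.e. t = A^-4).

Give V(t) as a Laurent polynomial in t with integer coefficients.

t^7 - 4*t^6 + 7*t^5 - 11*t^4 + 14*t^3 - 14*t^2 + 14*t - 10 + 7*t^-1 - 4*t^-2 + t^-3

Derivation:
Braid: s2 s1^-1 s2 s2 s2 s1^-1 s2 s1^-1 s2 s1^-1 on 3 strands, 10 crossings.
Writhe w = (#positive) - (#negative) = 6 - 4 = 2.
State-sum expansion of <K>. There are 2^10 = 1024 states.
For each crossing: s=0 is the vertical smoothing, s=1 horizontal. Crossing k contributes A^(sign_k * (1 - 2*s_k)); loop factor d = -A^2 - A^-2.
Tabulate the states by total A-exponent and number of loops L (A-exp: L × count):
  A^10: L=5 ×1
  A^8: L=4 ×10
  A^6: L=3 ×42, L=5 ×3
  A^4: L=2 ×90, L=4 ×29, L=6 ×1
  A^2: L=1 ×87, L=3 ×110, L=5 ×13
  A^0: L=2 ×179, L=4 ×71, L=6 ×2
  A^-2: L=3 ×187, L=5 ×23
  A^-4: L=4 ×117, L=6 ×3
  A^-6: L=5 ×45
  A^-8: L=6 ×10
  A^-10: L=7 ×1
Each group contributes A^e * Σ count * d^(L-1):
Powers of d = -A^2 - A^-2: d^2 = A^4 + 2 + A^-4; d^3 = -A^6 - 3*A^2 - 3*A^-2 - A^-6; d^4 = A^8 + 4*A^4 + 6 + 4*A^-4 + A^-8; d^5 = -A^10 - 5*A^6 - 10*A^2 - 10*A^-2 - 5*A^-6 - A^-10; d^6 = A^12 + 6*A^8 + 15*A^4 + 20 + 15*A^-4 + 6*A^-8 + A^-12.
  A^10 * (d^4) = A^18 + 4*A^14 + 6*A^10 + 4*A^6 + A^2
  A^8 * (10*d^3) = -10*A^14 - 30*A^10 - 30*A^6 - 10*A^2
  A^6 * (42*d^2 + 3*d^4) = 3*A^14 + 54*A^10 + 102*A^6 + 54*A^2 + 3*A^-2
  A^4 * (90*d + 29*d^3 + d^5) = -A^14 - 34*A^10 - 187*A^6 - 187*A^2 - 34*A^-2 - A^-6
  A^2 * (87 + 110*d^2 + 13*d^4) = 13*A^10 + 162*A^6 + 385*A^2 + 162*A^-2 + 13*A^-6
  A^0 * (179*d + 71*d^3 + 2*d^5) = -2*A^10 - 81*A^6 - 412*A^2 - 412*A^-2 - 81*A^-6 - 2*A^-10
  A^-2 * (187*d^2 + 23*d^4) = 23*A^6 + 279*A^2 + 512*A^-2 + 279*A^-6 + 23*A^-10
  A^-4 * (117*d^3 + 3*d^5) = -3*A^6 - 132*A^2 - 381*A^-2 - 381*A^-6 - 132*A^-10 - 3*A^-14
  A^-6 * (45*d^4) = 45*A^2 + 180*A^-2 + 270*A^-6 + 180*A^-10 + 45*A^-14
  A^-8 * (10*d^5) = -10*A^2 - 50*A^-2 - 100*A^-6 - 100*A^-10 - 50*A^-14 - 10*A^-18
  A^-10 * (d^6) = A^2 + 6*A^-2 + 15*A^-6 + 20*A^-10 + 15*A^-14 + 6*A^-18 + A^-22
Summing the groups: <K> = A^18 - 4*A^14 + 7*A^10 - 10*A^6 + 14*A^2 - 14*A^-2 + 14*A^-6 - 11*A^-10 + 7*A^-14 - 4*A^-18 + A^-22
Normalise by the writhe: (-A^3)^(-w) = (-A^3)^(-2) = A^-6, so f(A) = A^-6 * <K> = A^12 - 4*A^8 + 7*A^4 - 10 + 14*A^-4 - 14*A^-8 + 14*A^-12 - 11*A^-16 + 7*A^-20 - 4*A^-24 + A^-28.
Substitute A = t^(-1/4), i.e. A^e → t^(-e/4): V(t) = t^7 - 4*t^6 + 7*t^5 - 11*t^4 + 14*t^3 - 14*t^2 + 14*t - 10 + 7*t^-1 - 4*t^-2 + t^-3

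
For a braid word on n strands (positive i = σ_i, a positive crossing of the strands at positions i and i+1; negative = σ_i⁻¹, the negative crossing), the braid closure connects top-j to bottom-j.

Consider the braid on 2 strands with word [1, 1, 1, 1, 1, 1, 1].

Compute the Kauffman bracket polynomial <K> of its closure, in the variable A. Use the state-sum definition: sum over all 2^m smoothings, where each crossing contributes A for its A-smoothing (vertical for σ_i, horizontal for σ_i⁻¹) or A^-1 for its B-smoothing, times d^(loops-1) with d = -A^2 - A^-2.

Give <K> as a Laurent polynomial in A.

Braid: s1 s1 s1 s1 s1 s1 s1 on 2 strands, 7 crossings.
Writhe w = (#positive) - (#negative) = 7 - 0 = 7.
Computing the Kauffman bracket via state sum. There are 2^7 = 128 states.
Smooth each crossing (0=||, 1=⌣⌢); contribution A^(Σ sign_k(1-2s_k)) * d^(L-1).
Tabulate the states by total A-exponent and number of loops L (A-exp: L × count):
  A^7: L=2 ×1
  A^5: L=1 ×7
  A^3: L=2 ×21
  A^1: L=3 ×35
  A^-1: L=4 ×35
  A^-3: L=5 ×21
  A^-5: L=6 ×7
  A^-7: L=7 ×1
Each group contributes A^e * Σ count * d^(L-1):
Powers of d = -A^2 - A^-2: d^2 = A^4 + 2 + A^-4; d^3 = -A^6 - 3*A^2 - 3*A^-2 - A^-6; d^4 = A^8 + 4*A^4 + 6 + 4*A^-4 + A^-8; d^5 = -A^10 - 5*A^6 - 10*A^2 - 10*A^-2 - 5*A^-6 - A^-10; d^6 = A^12 + 6*A^8 + 15*A^4 + 20 + 15*A^-4 + 6*A^-8 + A^-12.
  A^7 * (d) = -A^9 - A^5
  A^5 * (7) = 7*A^5
  A^3 * (21*d) = -21*A^5 - 21*A
  A^1 * (35*d^2) = 35*A^5 + 70*A + 35*A^-3
  A^-1 * (35*d^3) = -35*A^5 - 105*A - 105*A^-3 - 35*A^-7
  A^-3 * (21*d^4) = 21*A^5 + 84*A + 126*A^-3 + 84*A^-7 + 21*A^-11
  A^-5 * (7*d^5) = -7*A^5 - 35*A - 70*A^-3 - 70*A^-7 - 35*A^-11 - 7*A^-15
  A^-7 * (d^6) = A^5 + 6*A + 15*A^-3 + 20*A^-7 + 15*A^-11 + 6*A^-15 + A^-19
Summing the groups: <K> = -A^9 - A + A^-3 - A^-7 + A^-11 - A^-15 + A^-19

Answer: -A^9 - A + A^-3 - A^-7 + A^-11 - A^-15 + A^-19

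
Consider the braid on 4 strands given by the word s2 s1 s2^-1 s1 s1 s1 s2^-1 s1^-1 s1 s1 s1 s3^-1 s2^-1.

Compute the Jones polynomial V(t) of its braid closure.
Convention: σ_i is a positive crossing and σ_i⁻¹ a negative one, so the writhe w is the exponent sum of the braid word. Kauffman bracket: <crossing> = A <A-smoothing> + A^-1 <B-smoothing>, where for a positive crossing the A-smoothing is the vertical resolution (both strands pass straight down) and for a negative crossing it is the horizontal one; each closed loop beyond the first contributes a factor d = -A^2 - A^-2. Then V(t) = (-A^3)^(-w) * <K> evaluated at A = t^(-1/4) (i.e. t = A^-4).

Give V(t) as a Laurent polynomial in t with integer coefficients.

The presented braid s2 s1 s2^-1 s1 s1 s1 s2^-1 s1^-1 s1 s1 s1 s3^-1 s2^-1 on 4 strands reduces by inverse Markov moves (closure unchanged at each step):
  Deconjugate: the word is γ·β·γ⁻¹ with γ = s2 (prefix) and γ⁻¹ = s2^-1 (suffix); strip both.
  Destabilize: the word has the form β·s3^-1 where s3^-1 occurs only as the final letter (β ∈ B_3); drop it and the last strand → 3 strands.
Reduced to β = s1 s2^-1 s1 s1 s1 s2^-1 s1^-1 s1 s1 s1 on 3 strands, 10 crossings.
Compute on β:
First cancel adjacent σ_i σ_i⁻¹ pairs (Reidemeister II — same braid, same closure): s1 s2^-1 s1 s1 s1 s2^-1 s1^-1 s1 s1 s1 → s1 s2^-1 s1 s1 s1 s2^-1 s1 s1.
Braid: s1 s2^-1 s1 s1 s1 s2^-1 s1 s1 on 3 strands, 8 crossings.
Writhe w = (#positive) - (#negative) = 6 - 2 = 4.
State-sum expansion of <K>. There are 2^8 = 256 states.
Smooth each crossing (0=||, 1=⌣⌢); contribution A^(Σ sign_k(1-2s_k)) * d^(L-1).
Tabulate the states by total A-exponent and number of loops L (A-exp: L × count):
  A^8: L=3 ×1
  A^6: L=2 ×8
  A^4: L=1 ×21, L=3 ×7
  A^2: L=2 ×54, L=4 ×2
  A^0: L=3 ×70
  A^-2: L=4 ×56
  A^-4: L=5 ×28
  A^-6: L=6 ×8
  A^-8: L=7 ×1
Each group contributes A^e * Σ count * d^(L-1):
Powers of d = -A^2 - A^-2: d^2 = A^4 + 2 + A^-4; d^3 = -A^6 - 3*A^2 - 3*A^-2 - A^-6; d^4 = A^8 + 4*A^4 + 6 + 4*A^-4 + A^-8; d^5 = -A^10 - 5*A^6 - 10*A^2 - 10*A^-2 - 5*A^-6 - A^-10; d^6 = A^12 + 6*A^8 + 15*A^4 + 20 + 15*A^-4 + 6*A^-8 + A^-12.
  A^8 * (d^2) = A^12 + 2*A^8 + A^4
  A^6 * (8*d) = -8*A^8 - 8*A^4
  A^4 * (21 + 7*d^2) = 7*A^8 + 35*A^4 + 7
  A^2 * (54*d + 2*d^3) = -2*A^8 - 60*A^4 - 60 - 2*A^-4
  A^0 * (70*d^2) = 70*A^4 + 140 + 70*A^-4
  A^-2 * (56*d^3) = -56*A^4 - 168 - 168*A^-4 - 56*A^-8
  A^-4 * (28*d^4) = 28*A^4 + 112 + 168*A^-4 + 112*A^-8 + 28*A^-12
  A^-6 * (8*d^5) = -8*A^4 - 40 - 80*A^-4 - 80*A^-8 - 40*A^-12 - 8*A^-16
  A^-8 * (d^6) = A^4 + 6 + 15*A^-4 + 20*A^-8 + 15*A^-12 + 6*A^-16 + A^-20
Summing the groups: <K> = A^12 - A^8 + 3*A^4 - 3 + 3*A^-4 - 4*A^-8 + 3*A^-12 - 2*A^-16 + A^-20
Normalise by the writhe: (-A^3)^(-w) = (-A^3)^(-4) = A^-12, so f(A) = A^-12 * <K> = 1 - A^-4 + 3*A^-8 - 3*A^-12 + 3*A^-16 - 4*A^-20 + 3*A^-24 - 2*A^-28 + A^-32.
Substitute A = t^(-1/4), i.e. A^e → t^(-e/4): V(t) = t^8 - 2*t^7 + 3*t^6 - 4*t^5 + 3*t^4 - 3*t^3 + 3*t^2 - t + 1

Answer: t^8 - 2*t^7 + 3*t^6 - 4*t^5 + 3*t^4 - 3*t^3 + 3*t^2 - t + 1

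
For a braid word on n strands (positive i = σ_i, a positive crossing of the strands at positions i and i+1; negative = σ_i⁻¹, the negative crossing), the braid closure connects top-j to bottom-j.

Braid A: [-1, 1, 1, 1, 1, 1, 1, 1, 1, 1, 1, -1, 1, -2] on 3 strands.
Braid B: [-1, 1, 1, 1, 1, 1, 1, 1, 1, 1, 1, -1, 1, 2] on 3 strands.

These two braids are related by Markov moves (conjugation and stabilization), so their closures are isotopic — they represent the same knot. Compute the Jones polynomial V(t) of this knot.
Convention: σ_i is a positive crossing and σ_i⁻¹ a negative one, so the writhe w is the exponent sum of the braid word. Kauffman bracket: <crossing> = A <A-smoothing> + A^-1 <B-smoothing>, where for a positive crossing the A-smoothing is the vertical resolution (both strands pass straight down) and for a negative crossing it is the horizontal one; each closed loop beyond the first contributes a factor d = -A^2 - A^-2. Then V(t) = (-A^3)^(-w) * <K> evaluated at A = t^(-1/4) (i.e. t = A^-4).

-t^13 + t^12 - t^11 + t^10 - t^9 + t^8 - t^7 + t^6 + t^4

Derivation:
Markov-equivalent braids have isotopic closures, hence identical knot invariants. Strip the Markov moves from each word to reach a common short braid β, then compute V(t) once on β.
Braid A: s1^-1 s1 s1 s1 s1 s1 s1 s1 s1 s1 s1 s1^-1 s1 s2^-1 on 3 strands reduces by inverse Markov moves (closure unchanged at each step):
  Destabilize: the word has the form β·s2^-1 where s2^-1 occurs only as the final letter (β ∈ B_2); drop it and the last strand → 2 strands.
  Deconjugate: the word is γ·β·γ⁻¹ with γ = s1^-1 s1 (prefix) and γ⁻¹ = s1^-1 s1 (suffix); strip both.
Reduced to β = s1 s1 s1 s1 s1 s1 s1 s1 s1 on 2 strands, 9 crossings.
Braid B: s1^-1 s1 s1 s1 s1 s1 s1 s1 s1 s1 s1 s1^-1 s1 s2 on 3 strands reduces by inverse Markov moves (closure unchanged at each step):
  Destabilize: the word has the form β·s2 where s2 occurs only as the final letter (β ∈ B_2); drop it and the last strand → 2 strands.
  Deconjugate: the word is γ·β·γ⁻¹ with γ = s1^-1 s1 (prefix) and γ⁻¹ = s1^-1 s1 (suffix); strip both.
Reduced to β = s1 s1 s1 s1 s1 s1 s1 s1 s1 on 2 strands, 9 crossings.
Both give the same β = s1 s1 s1 s1 s1 s1 s1 s1 s1 on 2 strands, so one state sum suffices:
Braid: s1 s1 s1 s1 s1 s1 s1 s1 s1 on 2 strands, 9 crossings.
Writhe w = (#positive) - (#negative) = 9 - 0 = 9.
Computing the Kauffman bracket via state sum. There are 2^9 = 512 states.
For each crossing: s=0 is the vertical smoothing, s=1 horizontal. Crossing k contributes A^(sign_k * (1 - 2*s_k)); loop factor d = -A^2 - A^-2.
Tabulate the states by total A-exponent and number of loops L (A-exp: L × count):
  A^9: L=2 ×1
  A^7: L=1 ×9
  A^5: L=2 ×36
  A^3: L=3 ×84
  A^1: L=4 ×126
  A^-1: L=5 ×126
  A^-3: L=6 ×84
  A^-5: L=7 ×36
  A^-7: L=8 ×9
  A^-9: L=9 ×1
Each group contributes A^e * Σ count * d^(L-1):
Powers of d = -A^2 - A^-2: d^2 = A^4 + 2 + A^-4; d^3 = -A^6 - 3*A^2 - 3*A^-2 - A^-6; d^4 = A^8 + 4*A^4 + 6 + 4*A^-4 + A^-8; d^5 = -A^10 - 5*A^6 - 10*A^2 - 10*A^-2 - 5*A^-6 - A^-10; d^6 = A^12 + 6*A^8 + 15*A^4 + 20 + 15*A^-4 + 6*A^-8 + A^-12; d^7 = -A^14 - 7*A^10 - 21*A^6 - 35*A^2 - 35*A^-2 - 21*A^-6 - 7*A^-10 - A^-14; d^8 = A^16 + 8*A^12 + 28*A^8 + 56*A^4 + 70 + 56*A^-4 + 28*A^-8 + 8*A^-12 + A^-16.
  A^9 * (d) = -A^11 - A^7
  A^7 * (9) = 9*A^7
  A^5 * (36*d) = -36*A^7 - 36*A^3
  A^3 * (84*d^2) = 84*A^7 + 168*A^3 + 84*A^-1
  A^1 * (126*d^3) = -126*A^7 - 378*A^3 - 378*A^-1 - 126*A^-5
  A^-1 * (126*d^4) = 126*A^7 + 504*A^3 + 756*A^-1 + 504*A^-5 + 126*A^-9
  A^-3 * (84*d^5) = -84*A^7 - 420*A^3 - 840*A^-1 - 840*A^-5 - 420*A^-9 - 84*A^-13
  A^-5 * (36*d^6) = 36*A^7 + 216*A^3 + 540*A^-1 + 720*A^-5 + 540*A^-9 + 216*A^-13 + 36*A^-17
  A^-7 * (9*d^7) = -9*A^7 - 63*A^3 - 189*A^-1 - 315*A^-5 - 315*A^-9 - 189*A^-13 - 63*A^-17 - 9*A^-21
  A^-9 * (d^8) = A^7 + 8*A^3 + 28*A^-1 + 56*A^-5 + 70*A^-9 + 56*A^-13 + 28*A^-17 + 8*A^-21 + A^-25
Summing the groups: <K> = -A^11 - A^3 + A^-1 - A^-5 + A^-9 - A^-13 + A^-17 - A^-21 + A^-25
Normalise by the writhe: (-A^3)^(-w) = (-A^3)^(-9) = -A^-27, so f(A) = -A^-27 * <K> = A^-16 + A^-24 - A^-28 + A^-32 - A^-36 + A^-40 - A^-44 + A^-48 - A^-52.
Substitute A = t^(-1/4), i.e. A^e → t^(-e/4): V(t) = -t^13 + t^12 - t^11 + t^10 - t^9 + t^8 - t^7 + t^6 + t^4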